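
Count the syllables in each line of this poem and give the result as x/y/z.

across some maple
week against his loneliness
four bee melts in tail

5/7/5

Line 1: across (2), some (1), maple (2) → 5
Line 2: week (1), against (2), his (1), loneliness (3) → 7
Line 3: four (1), bee (1), melts (1), in (1), tail (1) → 5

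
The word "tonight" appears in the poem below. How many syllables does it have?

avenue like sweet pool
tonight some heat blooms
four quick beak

2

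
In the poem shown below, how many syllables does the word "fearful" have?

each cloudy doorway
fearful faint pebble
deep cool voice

2

"fearful" has 2 syllables.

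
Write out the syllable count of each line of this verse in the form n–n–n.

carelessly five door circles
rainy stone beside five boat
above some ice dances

7–7–6

Line 1: carelessly(3) + five(1) + door(1) + circles(2) = 7
Line 2: rainy(2) + stone(1) + beside(2) + five(1) + boat(1) = 7
Line 3: above(2) + some(1) + ice(1) + dances(2) = 6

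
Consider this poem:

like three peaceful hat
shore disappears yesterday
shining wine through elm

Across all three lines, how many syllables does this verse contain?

17

Line 1: like(1) + three(1) + peaceful(2) + hat(1) = 5
Line 2: shore(1) + disappears(3) + yesterday(3) = 7
Line 3: shining(2) + wine(1) + through(1) + elm(1) = 5
Total: 5 + 7 + 5 = 17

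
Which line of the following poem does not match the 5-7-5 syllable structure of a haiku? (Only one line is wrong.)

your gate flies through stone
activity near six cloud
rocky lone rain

The third line

Line 1: your(1) + gate(1) + flies(1) + through(1) + stone(1) = 5 ✓
Line 2: activity(4) + near(1) + six(1) + cloud(1) = 7 ✓
Line 3: rocky(2) + lone(1) + rain(1) = 4 (expected 5)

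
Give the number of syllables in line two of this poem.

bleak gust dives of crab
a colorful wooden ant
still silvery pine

7

Line two: a(1) + colorful(3) + wooden(2) + ant(1) = 7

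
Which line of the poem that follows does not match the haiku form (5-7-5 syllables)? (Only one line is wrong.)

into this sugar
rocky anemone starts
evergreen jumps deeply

The third line

Line 1: into(2) + this(1) + sugar(2) = 5 ✓
Line 2: rocky(2) + anemone(4) + starts(1) = 7 ✓
Line 3: evergreen(3) + jumps(1) + deeply(2) = 6 (expected 5)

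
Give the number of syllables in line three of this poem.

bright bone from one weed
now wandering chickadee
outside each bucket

Line three: outside (2), each (1), bucket (2) → 5

5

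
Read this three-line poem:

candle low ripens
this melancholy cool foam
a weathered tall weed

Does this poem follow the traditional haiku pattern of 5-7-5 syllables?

Line 1: candle(2) + low(1) + ripens(2) = 5 ✓
Line 2: this(1) + melancholy(4) + cool(1) + foam(1) = 7 ✓
Line 3: a(1) + weathered(2) + tall(1) + weed(1) = 5 ✓

Yes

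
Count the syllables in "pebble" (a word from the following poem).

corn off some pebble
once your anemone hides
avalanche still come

2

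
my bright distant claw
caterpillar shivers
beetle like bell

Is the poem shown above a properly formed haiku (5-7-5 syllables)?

No

Line 1: my (1), bright (1), distant (2), claw (1) → 5 ✓
Line 2: caterpillar (4), shivers (2) → 6 (expected 7)
Line 3: beetle (2), like (1), bell (1) → 4 (expected 5)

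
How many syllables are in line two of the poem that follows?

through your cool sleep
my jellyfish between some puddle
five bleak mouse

9

Line two: "my jellyfish between some puddle": 1+3+2+1+2 = 9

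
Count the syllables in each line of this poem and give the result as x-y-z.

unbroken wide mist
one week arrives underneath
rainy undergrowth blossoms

Line 1: unbroken (3), wide (1), mist (1) → 5
Line 2: one (1), week (1), arrives (2), underneath (3) → 7
Line 3: rainy (2), undergrowth (3), blossoms (2) → 7

5-7-7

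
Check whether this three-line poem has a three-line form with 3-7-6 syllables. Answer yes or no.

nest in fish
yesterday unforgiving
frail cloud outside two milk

Line 1: nest(1) + in(1) + fish(1) = 3 ✓
Line 2: yesterday(3) + unforgiving(4) = 7 ✓
Line 3: frail(1) + cloud(1) + outside(2) + two(1) + milk(1) = 6 ✓

Yes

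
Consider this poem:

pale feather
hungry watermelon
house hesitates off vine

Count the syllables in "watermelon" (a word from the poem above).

4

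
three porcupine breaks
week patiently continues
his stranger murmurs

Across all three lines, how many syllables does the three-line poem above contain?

17

Line 1: "three porcupine breaks": 1+3+1 = 5
Line 2: "week patiently continues": 1+3+3 = 7
Line 3: "his stranger murmurs": 1+2+2 = 5
Total: 5 + 7 + 5 = 17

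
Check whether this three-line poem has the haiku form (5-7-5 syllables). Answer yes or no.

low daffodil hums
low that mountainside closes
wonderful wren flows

Line 1: "low daffodil hums": 1+3+1 = 5 ✓
Line 2: "low that mountainside closes": 1+1+3+2 = 7 ✓
Line 3: "wonderful wren flows": 3+1+1 = 5 ✓

Yes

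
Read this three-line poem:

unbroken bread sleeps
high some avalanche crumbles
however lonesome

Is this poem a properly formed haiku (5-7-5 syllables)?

Yes

Line 1: unbroken(3) + bread(1) + sleeps(1) = 5 ✓
Line 2: high(1) + some(1) + avalanche(3) + crumbles(2) = 7 ✓
Line 3: however(3) + lonesome(2) = 5 ✓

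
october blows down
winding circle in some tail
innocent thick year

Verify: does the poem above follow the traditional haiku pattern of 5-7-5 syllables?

Line 1: october (3), blows (1), down (1) → 5 ✓
Line 2: winding (2), circle (2), in (1), some (1), tail (1) → 7 ✓
Line 3: innocent (3), thick (1), year (1) → 5 ✓

Yes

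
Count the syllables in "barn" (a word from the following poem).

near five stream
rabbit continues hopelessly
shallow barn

1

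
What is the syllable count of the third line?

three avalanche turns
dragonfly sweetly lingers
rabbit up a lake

5

The third line: rabbit (2), up (1), a (1), lake (1) → 5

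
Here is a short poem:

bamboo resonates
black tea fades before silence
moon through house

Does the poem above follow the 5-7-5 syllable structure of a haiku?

Line 1: "bamboo resonates": 2+3 = 5 ✓
Line 2: "black tea fades before silence": 1+1+1+2+2 = 7 ✓
Line 3: "moon through house": 1+1+1 = 3 (expected 5)

No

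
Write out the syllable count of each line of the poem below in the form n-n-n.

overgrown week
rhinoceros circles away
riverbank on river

Line 1: overgrown (3), week (1) → 4
Line 2: rhinoceros (4), circles (2), away (2) → 8
Line 3: riverbank (3), on (1), river (2) → 6

4-8-6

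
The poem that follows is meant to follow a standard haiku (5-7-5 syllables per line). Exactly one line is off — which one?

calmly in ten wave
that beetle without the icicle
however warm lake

Line 1: "calmly in ten wave": 2+1+1+1 = 5 ✓
Line 2: "that beetle without the icicle": 1+2+2+1+3 = 9 (expected 7)
Line 3: "however warm lake": 3+1+1 = 5 ✓

The second line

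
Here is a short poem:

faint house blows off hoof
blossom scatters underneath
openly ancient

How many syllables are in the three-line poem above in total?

Line 1: faint(1) + house(1) + blows(1) + off(1) + hoof(1) = 5
Line 2: blossom(2) + scatters(2) + underneath(3) = 7
Line 3: openly(3) + ancient(2) = 5
Total: 5 + 7 + 5 = 17

17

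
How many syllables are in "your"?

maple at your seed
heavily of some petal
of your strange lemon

1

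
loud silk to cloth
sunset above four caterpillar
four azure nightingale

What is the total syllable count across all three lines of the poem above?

19

Line 1: loud (1), silk (1), to (1), cloth (1) → 4
Line 2: sunset (2), above (2), four (1), caterpillar (4) → 9
Line 3: four (1), azure (2), nightingale (3) → 6
Total: 4 + 9 + 6 = 19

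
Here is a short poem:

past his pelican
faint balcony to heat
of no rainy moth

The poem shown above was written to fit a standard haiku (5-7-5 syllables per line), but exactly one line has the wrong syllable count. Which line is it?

Line 1: past(1) + his(1) + pelican(3) = 5 ✓
Line 2: faint(1) + balcony(3) + to(1) + heat(1) = 6 (expected 7)
Line 3: of(1) + no(1) + rainy(2) + moth(1) = 5 ✓

The second line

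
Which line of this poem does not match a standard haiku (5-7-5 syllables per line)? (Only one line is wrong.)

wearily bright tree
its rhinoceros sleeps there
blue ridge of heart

The third line

Line 1: "wearily bright tree": 3+1+1 = 5 ✓
Line 2: "its rhinoceros sleeps there": 1+4+1+1 = 7 ✓
Line 3: "blue ridge of heart": 1+1+1+1 = 4 (expected 5)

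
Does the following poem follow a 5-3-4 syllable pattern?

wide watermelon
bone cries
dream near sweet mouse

No

Line 1: wide (1), watermelon (4) → 5 ✓
Line 2: bone (1), cries (1) → 2 (expected 3)
Line 3: dream (1), near (1), sweet (1), mouse (1) → 4 ✓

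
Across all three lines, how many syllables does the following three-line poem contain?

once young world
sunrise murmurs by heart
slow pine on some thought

Line 1: once (1), young (1), world (1) → 3
Line 2: sunrise (2), murmurs (2), by (1), heart (1) → 6
Line 3: slow (1), pine (1), on (1), some (1), thought (1) → 5
Total: 3 + 6 + 5 = 14

14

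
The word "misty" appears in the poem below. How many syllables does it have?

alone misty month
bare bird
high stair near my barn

2

"misty" has 2 syllables.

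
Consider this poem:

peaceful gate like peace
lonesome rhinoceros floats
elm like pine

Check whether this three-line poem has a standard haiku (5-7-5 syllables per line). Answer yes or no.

No

Line 1: peaceful (2), gate (1), like (1), peace (1) → 5 ✓
Line 2: lonesome (2), rhinoceros (4), floats (1) → 7 ✓
Line 3: elm (1), like (1), pine (1) → 3 (expected 5)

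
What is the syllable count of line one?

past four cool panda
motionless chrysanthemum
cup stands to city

Line one: past(1) + four(1) + cool(1) + panda(2) = 5

5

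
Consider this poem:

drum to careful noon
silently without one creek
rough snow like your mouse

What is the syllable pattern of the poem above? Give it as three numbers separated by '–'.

Line 1: drum (1), to (1), careful (2), noon (1) → 5
Line 2: silently (3), without (2), one (1), creek (1) → 7
Line 3: rough (1), snow (1), like (1), your (1), mouse (1) → 5

5–7–5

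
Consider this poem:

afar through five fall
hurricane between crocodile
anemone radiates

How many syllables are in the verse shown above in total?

20

Line 1: afar(2) + through(1) + five(1) + fall(1) = 5
Line 2: hurricane(3) + between(2) + crocodile(3) = 8
Line 3: anemone(4) + radiates(3) = 7
Total: 5 + 8 + 7 = 20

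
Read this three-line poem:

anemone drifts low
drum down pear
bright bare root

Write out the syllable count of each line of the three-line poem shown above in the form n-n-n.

Line 1: "anemone drifts low": 4+1+1 = 6
Line 2: "drum down pear": 1+1+1 = 3
Line 3: "bright bare root": 1+1+1 = 3

6-3-3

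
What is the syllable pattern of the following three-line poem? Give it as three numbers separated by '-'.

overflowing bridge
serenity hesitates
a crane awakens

5-7-5

Line 1: overflowing(4) + bridge(1) = 5
Line 2: serenity(4) + hesitates(3) = 7
Line 3: a(1) + crane(1) + awakens(3) = 5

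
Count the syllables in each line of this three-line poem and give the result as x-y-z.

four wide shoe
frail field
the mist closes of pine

Line 1: four(1) + wide(1) + shoe(1) = 3
Line 2: frail(1) + field(1) = 2
Line 3: the(1) + mist(1) + closes(2) + of(1) + pine(1) = 6

3-2-6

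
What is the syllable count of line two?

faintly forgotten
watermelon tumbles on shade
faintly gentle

8

Line two: watermelon (4), tumbles (2), on (1), shade (1) → 8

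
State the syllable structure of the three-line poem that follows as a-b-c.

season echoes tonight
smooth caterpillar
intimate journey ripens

6-5-7

Line 1: season (2), echoes (2), tonight (2) → 6
Line 2: smooth (1), caterpillar (4) → 5
Line 3: intimate (3), journey (2), ripens (2) → 7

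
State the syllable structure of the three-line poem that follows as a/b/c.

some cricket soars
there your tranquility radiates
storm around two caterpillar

Line 1: some(1) + cricket(2) + soars(1) = 4
Line 2: there(1) + your(1) + tranquility(4) + radiates(3) = 9
Line 3: storm(1) + around(2) + two(1) + caterpillar(4) = 8

4/9/8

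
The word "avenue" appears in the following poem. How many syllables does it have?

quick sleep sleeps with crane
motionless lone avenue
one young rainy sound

3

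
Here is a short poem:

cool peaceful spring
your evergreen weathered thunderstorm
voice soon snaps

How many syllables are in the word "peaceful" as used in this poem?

2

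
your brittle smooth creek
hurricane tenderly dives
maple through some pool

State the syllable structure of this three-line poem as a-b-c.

5-7-5

Line 1: your(1) + brittle(2) + smooth(1) + creek(1) = 5
Line 2: hurricane(3) + tenderly(3) + dives(1) = 7
Line 3: maple(2) + through(1) + some(1) + pool(1) = 5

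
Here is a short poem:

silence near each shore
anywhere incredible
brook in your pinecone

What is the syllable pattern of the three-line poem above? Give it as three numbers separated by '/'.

Line 1: "silence near each shore": 2+1+1+1 = 5
Line 2: "anywhere incredible": 3+4 = 7
Line 3: "brook in your pinecone": 1+1+1+2 = 5

5/7/5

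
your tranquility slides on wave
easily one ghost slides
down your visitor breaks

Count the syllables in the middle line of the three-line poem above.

6

The middle line: easily (3), one (1), ghost (1), slides (1) → 6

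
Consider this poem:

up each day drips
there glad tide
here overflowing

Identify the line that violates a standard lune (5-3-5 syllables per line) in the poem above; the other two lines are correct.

Line 1

Line 1: up (1), each (1), day (1), drips (1) → 4 (expected 5)
Line 2: there (1), glad (1), tide (1) → 3 ✓
Line 3: here (1), overflowing (4) → 5 ✓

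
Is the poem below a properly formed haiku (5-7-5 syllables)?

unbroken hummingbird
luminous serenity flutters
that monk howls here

Line 1: unbroken(3) + hummingbird(3) = 6 (expected 5)
Line 2: luminous(3) + serenity(4) + flutters(2) = 9 (expected 7)
Line 3: that(1) + monk(1) + howls(1) + here(1) = 4 (expected 5)

No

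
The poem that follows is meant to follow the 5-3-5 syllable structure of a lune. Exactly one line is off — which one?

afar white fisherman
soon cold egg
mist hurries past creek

Line 1: "afar white fisherman": 2+1+3 = 6 (expected 5)
Line 2: "soon cold egg": 1+1+1 = 3 ✓
Line 3: "mist hurries past creek": 1+2+1+1 = 5 ✓

Line 1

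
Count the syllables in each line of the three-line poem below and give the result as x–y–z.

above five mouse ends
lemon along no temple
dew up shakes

Line 1: above (2), five (1), mouse (1), ends (1) → 5
Line 2: lemon (2), along (2), no (1), temple (2) → 7
Line 3: dew (1), up (1), shakes (1) → 3

5–7–3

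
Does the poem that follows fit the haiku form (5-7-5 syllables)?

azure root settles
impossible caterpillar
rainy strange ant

Line 1: azure (2), root (1), settles (2) → 5 ✓
Line 2: impossible (4), caterpillar (4) → 8 (expected 7)
Line 3: rainy (2), strange (1), ant (1) → 4 (expected 5)

No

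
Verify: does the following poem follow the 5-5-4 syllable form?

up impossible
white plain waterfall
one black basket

Line 1: up (1), impossible (4) → 5 ✓
Line 2: white (1), plain (1), waterfall (3) → 5 ✓
Line 3: one (1), black (1), basket (2) → 4 ✓

Yes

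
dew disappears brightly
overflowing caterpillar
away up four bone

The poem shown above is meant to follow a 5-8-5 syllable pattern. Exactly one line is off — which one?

Line 1

Line 1: dew (1), disappears (3), brightly (2) → 6 (expected 5)
Line 2: overflowing (4), caterpillar (4) → 8 ✓
Line 3: away (2), up (1), four (1), bone (1) → 5 ✓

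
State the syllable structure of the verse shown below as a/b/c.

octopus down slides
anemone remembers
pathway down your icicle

Line 1: octopus (3), down (1), slides (1) → 5
Line 2: anemone (4), remembers (3) → 7
Line 3: pathway (2), down (1), your (1), icicle (3) → 7

5/7/7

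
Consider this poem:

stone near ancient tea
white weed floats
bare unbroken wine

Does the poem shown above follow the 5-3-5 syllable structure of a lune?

Line 1: "stone near ancient tea": 1+1+2+1 = 5 ✓
Line 2: "white weed floats": 1+1+1 = 3 ✓
Line 3: "bare unbroken wine": 1+3+1 = 5 ✓

Yes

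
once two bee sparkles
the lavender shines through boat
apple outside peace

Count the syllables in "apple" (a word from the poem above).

2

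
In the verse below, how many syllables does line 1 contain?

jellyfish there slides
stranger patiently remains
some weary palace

5

Line 1: jellyfish(3) + there(1) + slides(1) = 5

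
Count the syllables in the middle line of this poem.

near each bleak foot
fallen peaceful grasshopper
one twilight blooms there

The middle line: fallen (2), peaceful (2), grasshopper (3) → 7

7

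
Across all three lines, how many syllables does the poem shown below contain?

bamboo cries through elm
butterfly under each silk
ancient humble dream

Line 1: bamboo(2) + cries(1) + through(1) + elm(1) = 5
Line 2: butterfly(3) + under(2) + each(1) + silk(1) = 7
Line 3: ancient(2) + humble(2) + dream(1) = 5
Total: 5 + 7 + 5 = 17

17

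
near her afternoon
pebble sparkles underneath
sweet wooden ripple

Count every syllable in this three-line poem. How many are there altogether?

17

Line 1: "near her afternoon": 1+1+3 = 5
Line 2: "pebble sparkles underneath": 2+2+3 = 7
Line 3: "sweet wooden ripple": 1+2+2 = 5
Total: 5 + 7 + 5 = 17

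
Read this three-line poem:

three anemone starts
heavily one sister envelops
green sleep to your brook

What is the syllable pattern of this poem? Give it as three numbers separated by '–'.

Line 1: "three anemone starts": 1+4+1 = 6
Line 2: "heavily one sister envelops": 3+1+2+3 = 9
Line 3: "green sleep to your brook": 1+1+1+1+1 = 5

6–9–5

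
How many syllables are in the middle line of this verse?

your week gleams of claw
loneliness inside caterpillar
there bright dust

The middle line: loneliness(3) + inside(2) + caterpillar(4) = 9

9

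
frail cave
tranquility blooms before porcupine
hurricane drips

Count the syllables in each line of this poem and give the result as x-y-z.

2-10-4

Line 1: "frail cave": 1+1 = 2
Line 2: "tranquility blooms before porcupine": 4+1+2+3 = 10
Line 3: "hurricane drips": 3+1 = 4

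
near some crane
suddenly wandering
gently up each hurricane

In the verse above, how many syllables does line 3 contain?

Line 3: gently (2), up (1), each (1), hurricane (3) → 7

7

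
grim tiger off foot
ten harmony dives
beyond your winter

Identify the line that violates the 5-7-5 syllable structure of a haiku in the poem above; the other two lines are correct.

Line 2

Line 1: "grim tiger off foot": 1+2+1+1 = 5 ✓
Line 2: "ten harmony dives": 1+3+1 = 5 (expected 7)
Line 3: "beyond your winter": 2+1+2 = 5 ✓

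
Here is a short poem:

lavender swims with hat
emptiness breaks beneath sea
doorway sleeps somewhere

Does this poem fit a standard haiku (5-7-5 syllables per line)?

No

Line 1: "lavender swims with hat": 3+1+1+1 = 6 (expected 5)
Line 2: "emptiness breaks beneath sea": 3+1+2+1 = 7 ✓
Line 3: "doorway sleeps somewhere": 2+1+2 = 5 ✓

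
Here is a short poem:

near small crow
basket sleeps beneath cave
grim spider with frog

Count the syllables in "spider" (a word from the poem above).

2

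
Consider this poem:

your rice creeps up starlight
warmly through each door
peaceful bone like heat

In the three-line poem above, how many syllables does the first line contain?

6

The first line: "your rice creeps up starlight": 1+1+1+1+2 = 6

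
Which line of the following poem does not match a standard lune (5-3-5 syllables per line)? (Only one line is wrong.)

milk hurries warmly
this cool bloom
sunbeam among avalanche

Line 1: milk(1) + hurries(2) + warmly(2) = 5 ✓
Line 2: this(1) + cool(1) + bloom(1) = 3 ✓
Line 3: sunbeam(2) + among(2) + avalanche(3) = 7 (expected 5)

Line 3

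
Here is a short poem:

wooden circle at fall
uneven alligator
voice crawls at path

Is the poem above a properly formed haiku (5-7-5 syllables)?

Line 1: wooden(2) + circle(2) + at(1) + fall(1) = 6 (expected 5)
Line 2: uneven(3) + alligator(4) = 7 ✓
Line 3: voice(1) + crawls(1) + at(1) + path(1) = 4 (expected 5)

No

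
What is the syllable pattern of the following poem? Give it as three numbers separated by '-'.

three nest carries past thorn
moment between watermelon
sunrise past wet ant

Line 1: three(1) + nest(1) + carries(2) + past(1) + thorn(1) = 6
Line 2: moment(2) + between(2) + watermelon(4) = 8
Line 3: sunrise(2) + past(1) + wet(1) + ant(1) = 5

6-8-5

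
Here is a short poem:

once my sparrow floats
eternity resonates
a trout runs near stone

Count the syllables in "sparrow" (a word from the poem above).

2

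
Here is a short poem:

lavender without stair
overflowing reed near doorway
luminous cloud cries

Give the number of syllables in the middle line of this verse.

8

The middle line: overflowing(4) + reed(1) + near(1) + doorway(2) = 8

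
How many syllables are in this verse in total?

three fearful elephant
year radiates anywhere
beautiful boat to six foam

Line 1: three (1), fearful (2), elephant (3) → 6
Line 2: year (1), radiates (3), anywhere (3) → 7
Line 3: beautiful (3), boat (1), to (1), six (1), foam (1) → 7
Total: 6 + 7 + 7 = 20

20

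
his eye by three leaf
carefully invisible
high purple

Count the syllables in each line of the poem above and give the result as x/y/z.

Line 1: his(1) + eye(1) + by(1) + three(1) + leaf(1) = 5
Line 2: carefully(3) + invisible(4) = 7
Line 3: high(1) + purple(2) = 3

5/7/3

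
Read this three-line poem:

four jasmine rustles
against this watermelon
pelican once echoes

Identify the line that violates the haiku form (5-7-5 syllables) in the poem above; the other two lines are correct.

Line 1: four (1), jasmine (2), rustles (2) → 5 ✓
Line 2: against (2), this (1), watermelon (4) → 7 ✓
Line 3: pelican (3), once (1), echoes (2) → 6 (expected 5)

Line 3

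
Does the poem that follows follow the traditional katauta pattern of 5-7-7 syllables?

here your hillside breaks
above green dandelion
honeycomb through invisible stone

Line 1: here (1), your (1), hillside (2), breaks (1) → 5 ✓
Line 2: above (2), green (1), dandelion (4) → 7 ✓
Line 3: honeycomb (3), through (1), invisible (4), stone (1) → 9 (expected 7)

No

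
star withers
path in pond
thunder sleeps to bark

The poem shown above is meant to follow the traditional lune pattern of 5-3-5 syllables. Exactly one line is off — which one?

Line 1: star (1), withers (2) → 3 (expected 5)
Line 2: path (1), in (1), pond (1) → 3 ✓
Line 3: thunder (2), sleeps (1), to (1), bark (1) → 5 ✓

Line 1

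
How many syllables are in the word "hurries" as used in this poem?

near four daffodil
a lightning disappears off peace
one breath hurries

2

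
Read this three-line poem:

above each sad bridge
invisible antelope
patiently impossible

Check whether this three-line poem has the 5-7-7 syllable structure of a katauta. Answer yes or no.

Yes

Line 1: above(2) + each(1) + sad(1) + bridge(1) = 5 ✓
Line 2: invisible(4) + antelope(3) = 7 ✓
Line 3: patiently(3) + impossible(4) = 7 ✓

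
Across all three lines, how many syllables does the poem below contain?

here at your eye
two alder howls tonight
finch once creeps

Line 1: "here at your eye": 1+1+1+1 = 4
Line 2: "two alder howls tonight": 1+2+1+2 = 6
Line 3: "finch once creeps": 1+1+1 = 3
Total: 4 + 6 + 3 = 13

13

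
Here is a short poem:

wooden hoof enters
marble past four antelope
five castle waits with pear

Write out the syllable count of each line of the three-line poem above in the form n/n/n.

5/7/6

Line 1: wooden (2), hoof (1), enters (2) → 5
Line 2: marble (2), past (1), four (1), antelope (3) → 7
Line 3: five (1), castle (2), waits (1), with (1), pear (1) → 6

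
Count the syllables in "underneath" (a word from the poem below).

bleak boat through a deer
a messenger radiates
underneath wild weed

3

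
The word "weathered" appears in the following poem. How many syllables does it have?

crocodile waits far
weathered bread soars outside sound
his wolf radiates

2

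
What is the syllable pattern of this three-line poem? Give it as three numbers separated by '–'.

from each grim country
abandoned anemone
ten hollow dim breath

Line 1: from(1) + each(1) + grim(1) + country(2) = 5
Line 2: abandoned(3) + anemone(4) = 7
Line 3: ten(1) + hollow(2) + dim(1) + breath(1) = 5

5–7–5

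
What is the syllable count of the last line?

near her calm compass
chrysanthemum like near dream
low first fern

3

The last line: low (1), first (1), fern (1) → 3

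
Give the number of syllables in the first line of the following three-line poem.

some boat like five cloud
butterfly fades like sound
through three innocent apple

The first line: some(1) + boat(1) + like(1) + five(1) + cloud(1) = 5

5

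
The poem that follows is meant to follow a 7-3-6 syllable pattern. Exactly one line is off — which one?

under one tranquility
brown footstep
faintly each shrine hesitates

Line 1: "under one tranquility": 2+1+4 = 7 ✓
Line 2: "brown footstep": 1+2 = 3 ✓
Line 3: "faintly each shrine hesitates": 2+1+1+3 = 7 (expected 6)

The third line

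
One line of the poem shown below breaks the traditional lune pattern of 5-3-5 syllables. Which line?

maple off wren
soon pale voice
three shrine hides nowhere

Line 1

Line 1: maple (2), off (1), wren (1) → 4 (expected 5)
Line 2: soon (1), pale (1), voice (1) → 3 ✓
Line 3: three (1), shrine (1), hides (1), nowhere (2) → 5 ✓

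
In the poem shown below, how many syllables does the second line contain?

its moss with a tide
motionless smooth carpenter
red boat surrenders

7

The second line: "motionless smooth carpenter": 3+1+3 = 7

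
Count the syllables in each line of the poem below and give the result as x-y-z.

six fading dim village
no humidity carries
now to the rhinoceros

Line 1: six (1), fading (2), dim (1), village (2) → 6
Line 2: no (1), humidity (4), carries (2) → 7
Line 3: now (1), to (1), the (1), rhinoceros (4) → 7

6-7-7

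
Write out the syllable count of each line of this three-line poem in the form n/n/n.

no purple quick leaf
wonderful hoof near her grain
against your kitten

Line 1: no (1), purple (2), quick (1), leaf (1) → 5
Line 2: wonderful (3), hoof (1), near (1), her (1), grain (1) → 7
Line 3: against (2), your (1), kitten (2) → 5

5/7/5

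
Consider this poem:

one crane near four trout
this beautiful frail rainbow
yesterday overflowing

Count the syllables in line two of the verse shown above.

7

Line two: "this beautiful frail rainbow": 1+3+1+2 = 7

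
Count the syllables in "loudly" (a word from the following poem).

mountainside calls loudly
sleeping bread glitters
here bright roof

2

"loudly" has 2 syllables.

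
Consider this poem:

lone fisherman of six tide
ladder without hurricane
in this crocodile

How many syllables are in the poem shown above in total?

19

Line 1: lone (1), fisherman (3), of (1), six (1), tide (1) → 7
Line 2: ladder (2), without (2), hurricane (3) → 7
Line 3: in (1), this (1), crocodile (3) → 5
Total: 7 + 7 + 5 = 19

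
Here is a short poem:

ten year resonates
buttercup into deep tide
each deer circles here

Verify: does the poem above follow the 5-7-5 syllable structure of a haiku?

Line 1: ten (1), year (1), resonates (3) → 5 ✓
Line 2: buttercup (3), into (2), deep (1), tide (1) → 7 ✓
Line 3: each (1), deer (1), circles (2), here (1) → 5 ✓

Yes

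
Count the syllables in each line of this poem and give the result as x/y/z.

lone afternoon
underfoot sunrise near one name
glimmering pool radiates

4/8/7

Line 1: lone (1), afternoon (3) → 4
Line 2: underfoot (3), sunrise (2), near (1), one (1), name (1) → 8
Line 3: glimmering (3), pool (1), radiates (3) → 7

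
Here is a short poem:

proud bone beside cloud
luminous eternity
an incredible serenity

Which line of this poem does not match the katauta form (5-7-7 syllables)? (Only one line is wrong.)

Line 3

Line 1: proud(1) + bone(1) + beside(2) + cloud(1) = 5 ✓
Line 2: luminous(3) + eternity(4) = 7 ✓
Line 3: an(1) + incredible(4) + serenity(4) = 9 (expected 7)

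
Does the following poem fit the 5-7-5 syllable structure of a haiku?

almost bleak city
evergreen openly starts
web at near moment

Yes

Line 1: almost(2) + bleak(1) + city(2) = 5 ✓
Line 2: evergreen(3) + openly(3) + starts(1) = 7 ✓
Line 3: web(1) + at(1) + near(1) + moment(2) = 5 ✓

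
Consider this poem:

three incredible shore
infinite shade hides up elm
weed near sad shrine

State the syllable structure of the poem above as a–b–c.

6–7–4

Line 1: "three incredible shore": 1+4+1 = 6
Line 2: "infinite shade hides up elm": 3+1+1+1+1 = 7
Line 3: "weed near sad shrine": 1+1+1+1 = 4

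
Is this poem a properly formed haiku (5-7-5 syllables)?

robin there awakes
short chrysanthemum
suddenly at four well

No

Line 1: "robin there awakes": 2+1+2 = 5 ✓
Line 2: "short chrysanthemum": 1+4 = 5 (expected 7)
Line 3: "suddenly at four well": 3+1+1+1 = 6 (expected 5)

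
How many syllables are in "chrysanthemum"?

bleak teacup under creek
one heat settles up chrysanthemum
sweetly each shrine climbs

4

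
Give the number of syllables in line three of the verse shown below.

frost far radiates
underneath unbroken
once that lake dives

Line three: once (1), that (1), lake (1), dives (1) → 4

4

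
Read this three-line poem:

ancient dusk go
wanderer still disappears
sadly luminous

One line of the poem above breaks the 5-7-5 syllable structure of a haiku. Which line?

Line 1

Line 1: ancient(2) + dusk(1) + go(1) = 4 (expected 5)
Line 2: wanderer(3) + still(1) + disappears(3) = 7 ✓
Line 3: sadly(2) + luminous(3) = 5 ✓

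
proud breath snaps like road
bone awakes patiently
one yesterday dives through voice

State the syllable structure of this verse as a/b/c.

Line 1: "proud breath snaps like road": 1+1+1+1+1 = 5
Line 2: "bone awakes patiently": 1+2+3 = 6
Line 3: "one yesterday dives through voice": 1+3+1+1+1 = 7

5/6/7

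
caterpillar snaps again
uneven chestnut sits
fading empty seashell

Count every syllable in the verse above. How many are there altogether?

19

Line 1: caterpillar (4), snaps (1), again (2) → 7
Line 2: uneven (3), chestnut (2), sits (1) → 6
Line 3: fading (2), empty (2), seashell (2) → 6
Total: 7 + 6 + 6 = 19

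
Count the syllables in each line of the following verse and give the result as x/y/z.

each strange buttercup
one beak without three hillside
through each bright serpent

Line 1: each (1), strange (1), buttercup (3) → 5
Line 2: one (1), beak (1), without (2), three (1), hillside (2) → 7
Line 3: through (1), each (1), bright (1), serpent (2) → 5

5/7/5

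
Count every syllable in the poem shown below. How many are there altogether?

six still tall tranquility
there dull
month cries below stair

Line 1: six(1) + still(1) + tall(1) + tranquility(4) = 7
Line 2: there(1) + dull(1) = 2
Line 3: month(1) + cries(1) + below(2) + stair(1) = 5
Total: 7 + 2 + 5 = 14

14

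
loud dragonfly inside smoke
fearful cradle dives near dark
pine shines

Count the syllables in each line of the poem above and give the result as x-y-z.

7-7-2

Line 1: loud (1), dragonfly (3), inside (2), smoke (1) → 7
Line 2: fearful (2), cradle (2), dives (1), near (1), dark (1) → 7
Line 3: pine (1), shines (1) → 2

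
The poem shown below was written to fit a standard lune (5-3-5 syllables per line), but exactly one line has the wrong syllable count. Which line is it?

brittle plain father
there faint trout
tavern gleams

Line 1: "brittle plain father": 2+1+2 = 5 ✓
Line 2: "there faint trout": 1+1+1 = 3 ✓
Line 3: "tavern gleams": 2+1 = 3 (expected 5)

The third line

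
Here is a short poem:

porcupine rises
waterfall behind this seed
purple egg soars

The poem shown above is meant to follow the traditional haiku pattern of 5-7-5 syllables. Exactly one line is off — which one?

Line 3

Line 1: porcupine (3), rises (2) → 5 ✓
Line 2: waterfall (3), behind (2), this (1), seed (1) → 7 ✓
Line 3: purple (2), egg (1), soars (1) → 4 (expected 5)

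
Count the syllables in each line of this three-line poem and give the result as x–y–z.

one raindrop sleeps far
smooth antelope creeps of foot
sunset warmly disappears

5–7–7

Line 1: one (1), raindrop (2), sleeps (1), far (1) → 5
Line 2: smooth (1), antelope (3), creeps (1), of (1), foot (1) → 7
Line 3: sunset (2), warmly (2), disappears (3) → 7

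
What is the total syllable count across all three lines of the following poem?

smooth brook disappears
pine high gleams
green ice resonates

Line 1: smooth (1), brook (1), disappears (3) → 5
Line 2: pine (1), high (1), gleams (1) → 3
Line 3: green (1), ice (1), resonates (3) → 5
Total: 5 + 3 + 5 = 13

13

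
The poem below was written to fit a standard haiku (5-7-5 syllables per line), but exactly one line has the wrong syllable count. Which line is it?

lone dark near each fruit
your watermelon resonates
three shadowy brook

Line 1: "lone dark near each fruit": 1+1+1+1+1 = 5 ✓
Line 2: "your watermelon resonates": 1+4+3 = 8 (expected 7)
Line 3: "three shadowy brook": 1+3+1 = 5 ✓

The second line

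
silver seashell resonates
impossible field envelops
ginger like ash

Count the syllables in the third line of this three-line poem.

The third line: ginger (2), like (1), ash (1) → 4

4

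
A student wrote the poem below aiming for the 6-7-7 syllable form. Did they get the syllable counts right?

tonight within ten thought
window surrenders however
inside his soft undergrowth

Line 1: tonight(2) + within(2) + ten(1) + thought(1) = 6 ✓
Line 2: window(2) + surrenders(3) + however(3) = 8 (expected 7)
Line 3: inside(2) + his(1) + soft(1) + undergrowth(3) = 7 ✓

No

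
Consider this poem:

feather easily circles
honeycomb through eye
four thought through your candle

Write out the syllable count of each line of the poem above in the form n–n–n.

Line 1: feather (2), easily (3), circles (2) → 7
Line 2: honeycomb (3), through (1), eye (1) → 5
Line 3: four (1), thought (1), through (1), your (1), candle (2) → 6

7–5–6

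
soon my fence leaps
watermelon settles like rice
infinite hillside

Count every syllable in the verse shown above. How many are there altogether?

17

Line 1: soon(1) + my(1) + fence(1) + leaps(1) = 4
Line 2: watermelon(4) + settles(2) + like(1) + rice(1) = 8
Line 3: infinite(3) + hillside(2) = 5
Total: 4 + 8 + 5 = 17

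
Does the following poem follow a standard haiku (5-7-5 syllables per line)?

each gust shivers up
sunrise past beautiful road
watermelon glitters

No

Line 1: each (1), gust (1), shivers (2), up (1) → 5 ✓
Line 2: sunrise (2), past (1), beautiful (3), road (1) → 7 ✓
Line 3: watermelon (4), glitters (2) → 6 (expected 5)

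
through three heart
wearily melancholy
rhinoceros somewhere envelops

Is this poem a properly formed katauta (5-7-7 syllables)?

No

Line 1: "through three heart": 1+1+1 = 3 (expected 5)
Line 2: "wearily melancholy": 3+4 = 7 ✓
Line 3: "rhinoceros somewhere envelops": 4+2+3 = 9 (expected 7)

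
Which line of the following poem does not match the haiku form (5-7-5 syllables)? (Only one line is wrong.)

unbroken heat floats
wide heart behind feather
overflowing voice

Line 2

Line 1: "unbroken heat floats": 3+1+1 = 5 ✓
Line 2: "wide heart behind feather": 1+1+2+2 = 6 (expected 7)
Line 3: "overflowing voice": 4+1 = 5 ✓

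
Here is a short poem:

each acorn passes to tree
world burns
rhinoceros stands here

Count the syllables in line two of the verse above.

Line two: world(1) + burns(1) = 2

2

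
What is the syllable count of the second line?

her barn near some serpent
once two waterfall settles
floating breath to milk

The second line: once(1) + two(1) + waterfall(3) + settles(2) = 7

7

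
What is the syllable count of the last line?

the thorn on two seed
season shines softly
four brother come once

5

The last line: "four brother come once": 1+2+1+1 = 5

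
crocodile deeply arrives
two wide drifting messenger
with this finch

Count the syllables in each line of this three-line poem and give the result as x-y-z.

7-7-3

Line 1: crocodile (3), deeply (2), arrives (2) → 7
Line 2: two (1), wide (1), drifting (2), messenger (3) → 7
Line 3: with (1), this (1), finch (1) → 3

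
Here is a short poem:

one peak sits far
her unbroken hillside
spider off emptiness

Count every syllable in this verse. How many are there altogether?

16

Line 1: one (1), peak (1), sits (1), far (1) → 4
Line 2: her (1), unbroken (3), hillside (2) → 6
Line 3: spider (2), off (1), emptiness (3) → 6
Total: 4 + 6 + 6 = 16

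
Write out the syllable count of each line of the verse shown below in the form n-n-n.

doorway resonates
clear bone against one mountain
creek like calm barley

5-7-5

Line 1: doorway (2), resonates (3) → 5
Line 2: clear (1), bone (1), against (2), one (1), mountain (2) → 7
Line 3: creek (1), like (1), calm (1), barley (2) → 5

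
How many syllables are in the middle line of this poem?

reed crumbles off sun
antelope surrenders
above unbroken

The middle line: "antelope surrenders": 3+3 = 6

6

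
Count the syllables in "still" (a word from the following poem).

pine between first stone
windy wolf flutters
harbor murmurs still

1

"still" has 1 syllable.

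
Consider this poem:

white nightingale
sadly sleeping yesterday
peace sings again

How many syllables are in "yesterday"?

3

"yesterday" has 3 syllables.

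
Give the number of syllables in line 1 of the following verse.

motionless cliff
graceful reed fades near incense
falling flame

4

Line 1: "motionless cliff": 3+1 = 4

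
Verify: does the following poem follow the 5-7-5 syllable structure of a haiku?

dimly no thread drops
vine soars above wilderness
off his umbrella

Line 1: "dimly no thread drops": 2+1+1+1 = 5 ✓
Line 2: "vine soars above wilderness": 1+1+2+3 = 7 ✓
Line 3: "off his umbrella": 1+1+3 = 5 ✓

Yes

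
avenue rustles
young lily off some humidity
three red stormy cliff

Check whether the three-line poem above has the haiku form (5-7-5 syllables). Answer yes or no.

Line 1: avenue (3), rustles (2) → 5 ✓
Line 2: young (1), lily (2), off (1), some (1), humidity (4) → 9 (expected 7)
Line 3: three (1), red (1), stormy (2), cliff (1) → 5 ✓

No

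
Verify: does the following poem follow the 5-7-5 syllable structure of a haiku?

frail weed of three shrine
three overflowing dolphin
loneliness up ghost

Yes

Line 1: frail (1), weed (1), of (1), three (1), shrine (1) → 5 ✓
Line 2: three (1), overflowing (4), dolphin (2) → 7 ✓
Line 3: loneliness (3), up (1), ghost (1) → 5 ✓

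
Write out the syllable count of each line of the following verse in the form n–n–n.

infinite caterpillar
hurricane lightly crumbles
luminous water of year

Line 1: infinite(3) + caterpillar(4) = 7
Line 2: hurricane(3) + lightly(2) + crumbles(2) = 7
Line 3: luminous(3) + water(2) + of(1) + year(1) = 7

7–7–7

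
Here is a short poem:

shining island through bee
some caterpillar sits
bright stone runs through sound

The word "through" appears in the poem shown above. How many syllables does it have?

1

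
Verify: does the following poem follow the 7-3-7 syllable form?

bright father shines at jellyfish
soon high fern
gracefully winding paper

Line 1: "bright father shines at jellyfish": 1+2+1+1+3 = 8 (expected 7)
Line 2: "soon high fern": 1+1+1 = 3 ✓
Line 3: "gracefully winding paper": 3+2+2 = 7 ✓

No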